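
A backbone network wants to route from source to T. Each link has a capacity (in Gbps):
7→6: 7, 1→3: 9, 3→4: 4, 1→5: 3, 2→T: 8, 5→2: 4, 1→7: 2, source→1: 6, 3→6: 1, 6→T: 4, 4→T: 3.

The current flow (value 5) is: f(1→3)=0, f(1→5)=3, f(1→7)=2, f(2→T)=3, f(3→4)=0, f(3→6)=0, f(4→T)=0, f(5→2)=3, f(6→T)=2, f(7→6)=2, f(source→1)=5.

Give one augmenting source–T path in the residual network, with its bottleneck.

Residual along source→1→3→6→T: source→1: 1, 1→3: 9, 3→6: 1, 6→T: 2.
Bottleneck = min = 1.

source→1→3→6→T, bottleneck 1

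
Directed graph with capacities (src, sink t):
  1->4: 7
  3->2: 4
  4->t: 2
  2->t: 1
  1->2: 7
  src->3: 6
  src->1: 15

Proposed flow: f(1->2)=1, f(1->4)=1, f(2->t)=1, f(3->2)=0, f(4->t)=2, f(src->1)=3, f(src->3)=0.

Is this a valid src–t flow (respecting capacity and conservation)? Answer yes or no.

Conservation fails at 1: inflow 3 ≠ outflow 2.

No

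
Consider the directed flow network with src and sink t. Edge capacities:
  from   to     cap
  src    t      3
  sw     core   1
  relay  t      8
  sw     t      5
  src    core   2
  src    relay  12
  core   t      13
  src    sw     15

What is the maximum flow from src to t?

19

Augment src→t: bottleneck 3. Total 3.
Augment src→relay→t: bottleneck 8. Total 11.
Augment src→sw→t: bottleneck 5. Total 16.
Augment src→core→t: bottleneck 2. Total 18.
Augment src→sw→core→t: bottleneck 1. Total 19.
No augmenting path remains in the residual graph.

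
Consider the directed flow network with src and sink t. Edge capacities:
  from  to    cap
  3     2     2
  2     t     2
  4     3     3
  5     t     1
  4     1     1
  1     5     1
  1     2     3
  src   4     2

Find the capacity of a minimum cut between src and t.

2

Max flow = 2 (via 1 augmenting path).
In the residual at optimum, the set reachable from src is {src}.
Cut edges: src→4 (cap 2). Sum = 2.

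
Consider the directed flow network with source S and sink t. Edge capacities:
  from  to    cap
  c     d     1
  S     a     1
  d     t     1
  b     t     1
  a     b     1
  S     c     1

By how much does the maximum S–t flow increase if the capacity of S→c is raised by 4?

0

Original max flow = 2.
Even with extra capacity on S→c, another cut of capacity 2 remains binding.
New max flow = 2. Increase = 0.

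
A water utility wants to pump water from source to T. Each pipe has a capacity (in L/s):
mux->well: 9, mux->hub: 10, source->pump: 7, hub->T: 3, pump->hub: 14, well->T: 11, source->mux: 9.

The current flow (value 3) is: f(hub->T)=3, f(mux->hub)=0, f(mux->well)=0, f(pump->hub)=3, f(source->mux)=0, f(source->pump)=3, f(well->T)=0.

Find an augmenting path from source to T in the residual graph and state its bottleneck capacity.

source->mux->well->T, bottleneck 9

Residual along source->mux->well->T: source->mux: 9, mux->well: 9, well->T: 11.
Bottleneck = min = 9.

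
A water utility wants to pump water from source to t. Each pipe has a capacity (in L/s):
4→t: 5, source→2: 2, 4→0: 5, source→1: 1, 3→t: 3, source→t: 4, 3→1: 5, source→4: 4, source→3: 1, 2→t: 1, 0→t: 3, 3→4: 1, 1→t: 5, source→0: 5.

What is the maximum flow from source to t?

Augment source→t: bottleneck 4. Total 4.
Augment source→3→t: bottleneck 1. Total 5.
Augment source→4→t: bottleneck 4. Total 9.
Augment source→1→t: bottleneck 1. Total 10.
Augment source→2→t: bottleneck 1. Total 11.
Augment source→0→t: bottleneck 3. Total 14.
No augmenting path remains in the residual graph.

14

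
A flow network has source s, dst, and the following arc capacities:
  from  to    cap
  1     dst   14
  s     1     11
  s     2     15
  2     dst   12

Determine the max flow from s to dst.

Augment s→2→dst: bottleneck 12. Total 12.
Augment s→1→dst: bottleneck 11. Total 23.
No augmenting path remains in the residual graph.

23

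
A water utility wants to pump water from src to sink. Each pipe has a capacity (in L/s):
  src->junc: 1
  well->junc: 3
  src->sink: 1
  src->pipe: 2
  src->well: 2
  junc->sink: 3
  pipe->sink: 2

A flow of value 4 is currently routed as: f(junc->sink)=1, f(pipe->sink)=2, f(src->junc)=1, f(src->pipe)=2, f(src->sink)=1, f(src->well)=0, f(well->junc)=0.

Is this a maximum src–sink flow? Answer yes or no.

Residual path src->well->junc->sink has bottleneck 2 > 0.
Pushing 2 along it raises the flow to 6, so the given flow is not maximum.

No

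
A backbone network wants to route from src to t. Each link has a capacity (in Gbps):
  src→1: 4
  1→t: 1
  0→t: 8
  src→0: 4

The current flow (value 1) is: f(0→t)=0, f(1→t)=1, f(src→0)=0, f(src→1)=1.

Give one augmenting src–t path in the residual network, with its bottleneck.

Residual along src→0→t: src→0: 4, 0→t: 8.
Bottleneck = min = 4.

src→0→t, bottleneck 4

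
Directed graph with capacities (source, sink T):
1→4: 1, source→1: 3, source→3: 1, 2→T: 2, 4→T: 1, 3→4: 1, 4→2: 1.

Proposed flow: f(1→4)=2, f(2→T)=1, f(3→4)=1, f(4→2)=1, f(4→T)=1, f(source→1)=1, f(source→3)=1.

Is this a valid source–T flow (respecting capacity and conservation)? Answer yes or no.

No

Capacity violated on 1→4: flow 2 > capacity 1.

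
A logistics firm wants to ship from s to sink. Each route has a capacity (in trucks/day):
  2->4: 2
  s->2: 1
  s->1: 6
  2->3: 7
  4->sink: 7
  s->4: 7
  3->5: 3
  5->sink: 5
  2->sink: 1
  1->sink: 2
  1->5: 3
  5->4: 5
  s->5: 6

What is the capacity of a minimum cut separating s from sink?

15

Max flow = 15 (via 4 augmenting paths).
In the residual at optimum, the set reachable from s is {1, 4, 5, s}.
Cut edges: s->2 (cap 1), 1->sink (cap 2), 5->sink (cap 5), 4->sink (cap 7). Sum = 15.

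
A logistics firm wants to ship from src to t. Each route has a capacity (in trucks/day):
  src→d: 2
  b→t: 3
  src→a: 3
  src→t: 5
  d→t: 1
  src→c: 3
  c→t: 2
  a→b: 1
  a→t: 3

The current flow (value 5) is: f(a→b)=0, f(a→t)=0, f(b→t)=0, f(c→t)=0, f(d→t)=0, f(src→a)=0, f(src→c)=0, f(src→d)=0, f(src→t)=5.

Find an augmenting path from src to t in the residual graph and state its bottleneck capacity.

Residual along src→a→t: src→a: 3, a→t: 3.
Bottleneck = min = 3.

src→a→t, bottleneck 3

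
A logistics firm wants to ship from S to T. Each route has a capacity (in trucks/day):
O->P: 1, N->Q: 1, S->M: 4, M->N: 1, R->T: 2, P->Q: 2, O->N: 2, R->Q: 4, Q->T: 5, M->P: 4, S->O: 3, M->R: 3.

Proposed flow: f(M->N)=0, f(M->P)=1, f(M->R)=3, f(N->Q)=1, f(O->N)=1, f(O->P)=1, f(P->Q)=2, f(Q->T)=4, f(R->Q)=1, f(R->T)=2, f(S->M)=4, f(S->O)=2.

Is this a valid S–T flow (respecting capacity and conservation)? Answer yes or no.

Every edge has 0 ≤ f(e) ≤ cap(e).
At each intermediate node, inflow equals outflow.

Yes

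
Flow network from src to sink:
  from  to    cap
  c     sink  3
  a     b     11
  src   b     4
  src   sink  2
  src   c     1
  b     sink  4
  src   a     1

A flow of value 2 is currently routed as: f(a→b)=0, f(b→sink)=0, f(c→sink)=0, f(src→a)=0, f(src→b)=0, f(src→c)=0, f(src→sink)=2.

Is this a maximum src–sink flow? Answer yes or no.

No

Residual path src→c→sink has bottleneck 1 > 0.
Pushing 1 along it raises the flow to 3, so the given flow is not maximum.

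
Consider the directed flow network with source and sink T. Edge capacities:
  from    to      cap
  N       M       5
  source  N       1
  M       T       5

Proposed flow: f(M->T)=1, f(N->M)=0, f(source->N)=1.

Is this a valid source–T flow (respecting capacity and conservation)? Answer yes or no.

Conservation fails at N: inflow 1 ≠ outflow 0.

No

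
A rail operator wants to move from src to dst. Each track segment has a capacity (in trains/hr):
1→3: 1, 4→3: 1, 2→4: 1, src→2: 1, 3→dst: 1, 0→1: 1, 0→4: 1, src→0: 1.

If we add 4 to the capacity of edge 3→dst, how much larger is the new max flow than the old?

Original max flow = 1.
After raising cap(3→dst), augmenting paths through that edge carry 1 more unit.
New max flow = 2. Increase = 1.

1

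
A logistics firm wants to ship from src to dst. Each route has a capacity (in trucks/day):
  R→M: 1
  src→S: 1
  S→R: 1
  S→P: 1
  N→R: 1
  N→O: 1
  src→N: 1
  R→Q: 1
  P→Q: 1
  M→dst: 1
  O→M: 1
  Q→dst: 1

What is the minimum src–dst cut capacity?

2

Max flow = 2 (via 2 augmenting paths).
In the residual at optimum, the set reachable from src is {src}.
Cut edges: src→S (cap 1), src→N (cap 1). Sum = 2.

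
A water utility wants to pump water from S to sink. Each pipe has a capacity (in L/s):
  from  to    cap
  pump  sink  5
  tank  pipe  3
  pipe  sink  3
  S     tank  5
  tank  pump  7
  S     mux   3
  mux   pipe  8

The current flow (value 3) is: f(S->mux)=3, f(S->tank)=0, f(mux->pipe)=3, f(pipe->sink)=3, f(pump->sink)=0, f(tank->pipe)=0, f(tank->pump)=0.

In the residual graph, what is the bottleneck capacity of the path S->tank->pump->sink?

Residual capacities along the path: S->tank: 5, tank->pump: 7, pump->sink: 5.
Minimum is 5.

5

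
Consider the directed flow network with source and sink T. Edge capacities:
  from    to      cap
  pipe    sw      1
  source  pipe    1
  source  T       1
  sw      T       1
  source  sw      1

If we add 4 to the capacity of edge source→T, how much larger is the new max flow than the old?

Original max flow = 2.
After raising cap(source→T), augmenting paths through that edge carry 4 more units.
New max flow = 6. Increase = 4.

4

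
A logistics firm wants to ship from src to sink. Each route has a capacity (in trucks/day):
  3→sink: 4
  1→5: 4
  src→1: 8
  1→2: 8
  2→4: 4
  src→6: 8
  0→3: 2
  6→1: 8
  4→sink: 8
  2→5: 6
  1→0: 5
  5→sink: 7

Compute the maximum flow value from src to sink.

13

Augment src→1→5→sink: bottleneck 4. Total 4.
Augment src→1→2→4→sink: bottleneck 4. Total 8.
Augment src→6→1→2→5→sink: bottleneck 3. Total 11.
Augment src→6→1→0→3→sink: bottleneck 2. Total 13.
No augmenting path remains in the residual graph.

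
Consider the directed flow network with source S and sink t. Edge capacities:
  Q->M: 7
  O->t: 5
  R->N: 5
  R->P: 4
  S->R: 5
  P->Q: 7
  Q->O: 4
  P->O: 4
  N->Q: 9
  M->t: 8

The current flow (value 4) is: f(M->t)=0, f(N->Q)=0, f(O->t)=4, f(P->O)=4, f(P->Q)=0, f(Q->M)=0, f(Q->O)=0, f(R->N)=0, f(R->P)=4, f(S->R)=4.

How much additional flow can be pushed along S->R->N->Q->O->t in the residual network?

1

Residual capacities along the path: S->R: 1, R->N: 5, N->Q: 9, Q->O: 4, O->t: 1.
Minimum is 1.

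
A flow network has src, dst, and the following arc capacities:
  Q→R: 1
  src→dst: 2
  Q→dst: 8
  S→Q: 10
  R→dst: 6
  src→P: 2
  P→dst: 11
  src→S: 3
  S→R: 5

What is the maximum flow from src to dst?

Augment src→dst: bottleneck 2. Total 2.
Augment src→P→dst: bottleneck 2. Total 4.
Augment src→S→Q→dst: bottleneck 3. Total 7.
No augmenting path remains in the residual graph.

7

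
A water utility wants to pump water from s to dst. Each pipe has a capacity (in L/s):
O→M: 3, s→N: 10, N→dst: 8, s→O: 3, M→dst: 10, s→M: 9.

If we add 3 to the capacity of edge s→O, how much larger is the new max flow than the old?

Original max flow = 18.
Edge s→O does not cross the min cut (source side {M, N, O, s}), so extra capacity there cannot help.
New max flow = 18. Increase = 0.

0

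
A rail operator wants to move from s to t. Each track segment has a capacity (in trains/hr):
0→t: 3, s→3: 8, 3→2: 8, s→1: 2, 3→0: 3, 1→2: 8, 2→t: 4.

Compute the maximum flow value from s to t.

Augment s→3→0→t: bottleneck 3. Total 3.
Augment s→3→2→t: bottleneck 4. Total 7.
No augmenting path remains in the residual graph.

7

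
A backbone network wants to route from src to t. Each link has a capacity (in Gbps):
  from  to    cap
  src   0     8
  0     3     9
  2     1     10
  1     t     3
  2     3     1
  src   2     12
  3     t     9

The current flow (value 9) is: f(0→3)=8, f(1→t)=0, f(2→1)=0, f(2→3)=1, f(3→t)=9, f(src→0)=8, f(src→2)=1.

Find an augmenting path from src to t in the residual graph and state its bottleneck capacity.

src→2→1→t, bottleneck 3

Residual along src→2→1→t: src→2: 11, 2→1: 10, 1→t: 3.
Bottleneck = min = 3.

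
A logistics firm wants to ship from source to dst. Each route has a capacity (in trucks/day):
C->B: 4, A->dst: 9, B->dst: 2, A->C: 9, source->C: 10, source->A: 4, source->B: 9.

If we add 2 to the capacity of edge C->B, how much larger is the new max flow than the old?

0

Original max flow = 6.
Edge C->B does not cross the min cut (source side {B, C, source}), so extra capacity there cannot help.
New max flow = 6. Increase = 0.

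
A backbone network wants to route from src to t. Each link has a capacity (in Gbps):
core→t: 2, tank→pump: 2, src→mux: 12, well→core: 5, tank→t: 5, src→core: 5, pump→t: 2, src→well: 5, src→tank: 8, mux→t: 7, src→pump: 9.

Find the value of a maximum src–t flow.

16

Augment src→tank→t: bottleneck 5. Total 5.
Augment src→pump→t: bottleneck 2. Total 7.
Augment src→core→t: bottleneck 2. Total 9.
Augment src→mux→t: bottleneck 7. Total 16.
No augmenting path remains in the residual graph.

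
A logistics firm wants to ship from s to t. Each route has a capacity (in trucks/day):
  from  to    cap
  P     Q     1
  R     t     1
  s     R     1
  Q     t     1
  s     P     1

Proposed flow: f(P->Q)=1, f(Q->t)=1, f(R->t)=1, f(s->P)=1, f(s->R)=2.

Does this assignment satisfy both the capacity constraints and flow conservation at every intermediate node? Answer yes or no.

Capacity violated on s->R: flow 2 > capacity 1.

No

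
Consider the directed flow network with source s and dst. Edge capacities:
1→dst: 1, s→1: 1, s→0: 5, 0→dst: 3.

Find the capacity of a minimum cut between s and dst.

Max flow = 4 (via 2 augmenting paths).
In the residual at optimum, the set reachable from s is {0, s}.
Cut edges: s→1 (cap 1), 0→dst (cap 3). Sum = 4.

4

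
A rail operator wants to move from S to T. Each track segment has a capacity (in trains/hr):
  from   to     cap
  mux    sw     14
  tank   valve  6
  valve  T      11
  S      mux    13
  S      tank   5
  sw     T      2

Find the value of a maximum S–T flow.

Augment S→tank→valve→T: bottleneck 5. Total 5.
Augment S→mux→sw→T: bottleneck 2. Total 7.
No augmenting path remains in the residual graph.

7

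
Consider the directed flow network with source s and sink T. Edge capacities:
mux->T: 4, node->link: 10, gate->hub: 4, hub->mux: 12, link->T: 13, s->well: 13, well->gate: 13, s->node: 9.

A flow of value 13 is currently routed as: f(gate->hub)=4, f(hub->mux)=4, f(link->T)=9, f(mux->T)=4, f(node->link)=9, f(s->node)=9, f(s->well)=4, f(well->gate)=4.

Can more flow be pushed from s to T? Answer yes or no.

Residual reachable from s: {gate, s, well}; T is not reachable.
Saturated cut: gate->hub, s->node with total capacity 13 = current flow value. Flow is maximum.

No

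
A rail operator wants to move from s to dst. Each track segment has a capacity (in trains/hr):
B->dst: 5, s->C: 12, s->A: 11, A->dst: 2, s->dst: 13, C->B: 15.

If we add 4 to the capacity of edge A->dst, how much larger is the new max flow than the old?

Original max flow = 20.
After raising cap(A->dst), augmenting paths through that edge carry 4 more units.
New max flow = 24. Increase = 4.

4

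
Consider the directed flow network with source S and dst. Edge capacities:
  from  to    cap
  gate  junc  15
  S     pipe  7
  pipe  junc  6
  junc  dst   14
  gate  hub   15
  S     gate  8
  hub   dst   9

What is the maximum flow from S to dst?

14

Augment S->pipe->junc->dst: bottleneck 6. Total 6.
Augment S->gate->junc->dst: bottleneck 8. Total 14.
No augmenting path remains in the residual graph.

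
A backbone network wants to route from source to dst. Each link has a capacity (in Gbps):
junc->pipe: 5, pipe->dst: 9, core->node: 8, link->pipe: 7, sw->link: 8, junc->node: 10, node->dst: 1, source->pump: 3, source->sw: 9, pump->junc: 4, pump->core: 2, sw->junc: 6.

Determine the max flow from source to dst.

10

Augment source->sw->link->pipe->dst: bottleneck 7. Total 7.
Augment source->sw->junc->pipe->dst: bottleneck 2. Total 9.
Augment source->pump->junc->node->dst: bottleneck 1. Total 10.
No augmenting path remains in the residual graph.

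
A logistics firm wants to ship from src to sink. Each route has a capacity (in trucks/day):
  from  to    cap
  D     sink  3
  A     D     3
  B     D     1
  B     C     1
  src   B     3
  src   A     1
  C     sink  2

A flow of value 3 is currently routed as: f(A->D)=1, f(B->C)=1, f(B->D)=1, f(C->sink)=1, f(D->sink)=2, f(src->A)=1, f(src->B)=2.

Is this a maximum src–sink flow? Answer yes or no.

Yes

Residual reachable from src: {B, src}; sink is not reachable.
Saturated cut: src->A, B->D, B->C with total capacity 3 = current flow value. Flow is maximum.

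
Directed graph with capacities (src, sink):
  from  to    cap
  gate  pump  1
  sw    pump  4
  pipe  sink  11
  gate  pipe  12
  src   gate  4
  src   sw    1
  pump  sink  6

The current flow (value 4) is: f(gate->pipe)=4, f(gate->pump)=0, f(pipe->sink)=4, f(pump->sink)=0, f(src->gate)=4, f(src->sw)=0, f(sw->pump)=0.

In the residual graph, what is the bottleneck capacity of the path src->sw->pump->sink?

1

Residual capacities along the path: src->sw: 1, sw->pump: 4, pump->sink: 6.
Minimum is 1.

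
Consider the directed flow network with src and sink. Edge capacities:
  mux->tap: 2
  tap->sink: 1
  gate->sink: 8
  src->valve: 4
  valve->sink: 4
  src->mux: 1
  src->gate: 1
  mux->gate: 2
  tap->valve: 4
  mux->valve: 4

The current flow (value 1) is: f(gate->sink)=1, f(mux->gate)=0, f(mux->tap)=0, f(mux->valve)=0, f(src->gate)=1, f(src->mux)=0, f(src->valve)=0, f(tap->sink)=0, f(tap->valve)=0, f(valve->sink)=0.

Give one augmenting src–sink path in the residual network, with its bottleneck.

src->valve->sink, bottleneck 4

Residual along src->valve->sink: src->valve: 4, valve->sink: 4.
Bottleneck = min = 4.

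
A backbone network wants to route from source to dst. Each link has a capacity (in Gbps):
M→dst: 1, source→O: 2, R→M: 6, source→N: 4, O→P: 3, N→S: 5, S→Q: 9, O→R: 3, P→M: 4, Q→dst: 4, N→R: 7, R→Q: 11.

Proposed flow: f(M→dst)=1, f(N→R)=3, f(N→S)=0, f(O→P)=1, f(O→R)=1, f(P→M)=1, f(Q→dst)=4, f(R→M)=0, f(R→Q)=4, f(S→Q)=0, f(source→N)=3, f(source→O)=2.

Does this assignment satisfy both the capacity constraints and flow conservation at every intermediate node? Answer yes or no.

Yes

Every edge has 0 ≤ f(e) ≤ cap(e).
At each intermediate node, inflow equals outflow.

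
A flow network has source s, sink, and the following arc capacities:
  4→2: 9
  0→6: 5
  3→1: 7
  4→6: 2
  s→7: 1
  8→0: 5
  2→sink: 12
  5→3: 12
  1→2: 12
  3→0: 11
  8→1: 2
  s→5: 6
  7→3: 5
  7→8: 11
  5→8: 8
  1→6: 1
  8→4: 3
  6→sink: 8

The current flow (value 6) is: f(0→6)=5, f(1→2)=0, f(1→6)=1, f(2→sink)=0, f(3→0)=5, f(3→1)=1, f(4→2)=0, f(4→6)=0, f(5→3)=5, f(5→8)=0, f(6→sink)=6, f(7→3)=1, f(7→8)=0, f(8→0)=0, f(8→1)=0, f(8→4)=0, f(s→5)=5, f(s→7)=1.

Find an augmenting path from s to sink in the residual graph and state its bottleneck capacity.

Residual along s→5→3→1→2→sink: s→5: 1, 5→3: 7, 3→1: 6, 1→2: 12, 2→sink: 12.
Bottleneck = min = 1.

s→5→3→1→2→sink, bottleneck 1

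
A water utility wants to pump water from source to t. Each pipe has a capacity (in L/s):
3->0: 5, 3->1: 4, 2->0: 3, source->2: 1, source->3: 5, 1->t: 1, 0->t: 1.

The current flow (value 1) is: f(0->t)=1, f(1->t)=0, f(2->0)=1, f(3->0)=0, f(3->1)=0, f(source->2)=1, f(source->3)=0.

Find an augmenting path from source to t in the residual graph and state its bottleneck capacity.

Residual along source->3->1->t: source->3: 5, 3->1: 4, 1->t: 1.
Bottleneck = min = 1.

source->3->1->t, bottleneck 1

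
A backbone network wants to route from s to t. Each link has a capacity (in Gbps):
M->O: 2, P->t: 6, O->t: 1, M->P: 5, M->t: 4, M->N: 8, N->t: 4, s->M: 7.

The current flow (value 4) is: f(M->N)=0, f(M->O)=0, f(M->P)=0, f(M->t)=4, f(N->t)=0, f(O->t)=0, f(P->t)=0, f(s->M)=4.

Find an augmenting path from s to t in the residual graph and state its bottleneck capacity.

s->M->N->t, bottleneck 3

Residual along s->M->N->t: s->M: 3, M->N: 8, N->t: 4.
Bottleneck = min = 3.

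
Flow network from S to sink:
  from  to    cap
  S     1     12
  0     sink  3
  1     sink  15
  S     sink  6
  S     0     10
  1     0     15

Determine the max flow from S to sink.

21

Augment S→sink: bottleneck 6. Total 6.
Augment S→1→sink: bottleneck 12. Total 18.
Augment S→0→sink: bottleneck 3. Total 21.
No augmenting path remains in the residual graph.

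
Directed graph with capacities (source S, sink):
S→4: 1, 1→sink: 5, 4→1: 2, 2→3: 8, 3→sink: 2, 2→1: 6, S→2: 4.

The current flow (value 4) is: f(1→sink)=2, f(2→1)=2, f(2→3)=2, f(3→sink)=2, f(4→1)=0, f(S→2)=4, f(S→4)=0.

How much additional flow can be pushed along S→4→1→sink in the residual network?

1

Residual capacities along the path: S→4: 1, 4→1: 2, 1→sink: 3.
Minimum is 1.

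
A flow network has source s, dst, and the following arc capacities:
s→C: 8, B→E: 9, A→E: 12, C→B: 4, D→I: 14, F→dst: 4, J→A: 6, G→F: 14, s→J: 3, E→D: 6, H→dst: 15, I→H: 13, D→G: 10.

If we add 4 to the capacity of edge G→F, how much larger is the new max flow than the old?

0

Original max flow = 6.
Edge G→F does not cross the min cut (source side {A, B, C, E, J, s}), so extra capacity there cannot help.
New max flow = 6. Increase = 0.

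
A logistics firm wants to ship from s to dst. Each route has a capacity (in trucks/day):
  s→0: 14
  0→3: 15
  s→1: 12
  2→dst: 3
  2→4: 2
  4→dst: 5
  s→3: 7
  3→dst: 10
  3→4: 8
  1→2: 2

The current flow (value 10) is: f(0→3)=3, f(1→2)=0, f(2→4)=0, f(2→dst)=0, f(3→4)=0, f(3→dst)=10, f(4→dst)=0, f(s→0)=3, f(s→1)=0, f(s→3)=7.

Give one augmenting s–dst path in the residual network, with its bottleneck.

s→1→2→dst, bottleneck 2

Residual along s→1→2→dst: s→1: 12, 1→2: 2, 2→dst: 3.
Bottleneck = min = 2.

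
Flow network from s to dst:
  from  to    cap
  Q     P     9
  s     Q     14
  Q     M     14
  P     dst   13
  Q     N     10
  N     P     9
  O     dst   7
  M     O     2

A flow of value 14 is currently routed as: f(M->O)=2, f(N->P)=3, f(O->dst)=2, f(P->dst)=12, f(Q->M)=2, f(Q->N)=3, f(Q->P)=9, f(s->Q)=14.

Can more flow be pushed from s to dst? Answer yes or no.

Residual reachable from s: {s}; dst is not reachable.
Saturated cut: s->Q with total capacity 14 = current flow value. Flow is maximum.

No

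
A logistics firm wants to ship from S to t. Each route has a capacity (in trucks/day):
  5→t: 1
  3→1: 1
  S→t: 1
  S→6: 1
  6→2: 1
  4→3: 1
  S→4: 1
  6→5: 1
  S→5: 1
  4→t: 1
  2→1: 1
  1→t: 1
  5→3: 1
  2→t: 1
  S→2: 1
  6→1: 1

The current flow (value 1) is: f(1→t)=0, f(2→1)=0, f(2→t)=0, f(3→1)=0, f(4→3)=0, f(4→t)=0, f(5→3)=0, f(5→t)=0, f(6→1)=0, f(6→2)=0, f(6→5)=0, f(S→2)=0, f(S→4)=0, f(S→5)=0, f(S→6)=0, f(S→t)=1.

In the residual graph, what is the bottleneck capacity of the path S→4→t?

1

Residual capacities along the path: S→4: 1, 4→t: 1.
Minimum is 1.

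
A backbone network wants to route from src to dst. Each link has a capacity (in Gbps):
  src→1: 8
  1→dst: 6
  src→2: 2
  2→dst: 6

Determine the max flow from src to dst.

Augment src→2→dst: bottleneck 2. Total 2.
Augment src→1→dst: bottleneck 6. Total 8.
No augmenting path remains in the residual graph.

8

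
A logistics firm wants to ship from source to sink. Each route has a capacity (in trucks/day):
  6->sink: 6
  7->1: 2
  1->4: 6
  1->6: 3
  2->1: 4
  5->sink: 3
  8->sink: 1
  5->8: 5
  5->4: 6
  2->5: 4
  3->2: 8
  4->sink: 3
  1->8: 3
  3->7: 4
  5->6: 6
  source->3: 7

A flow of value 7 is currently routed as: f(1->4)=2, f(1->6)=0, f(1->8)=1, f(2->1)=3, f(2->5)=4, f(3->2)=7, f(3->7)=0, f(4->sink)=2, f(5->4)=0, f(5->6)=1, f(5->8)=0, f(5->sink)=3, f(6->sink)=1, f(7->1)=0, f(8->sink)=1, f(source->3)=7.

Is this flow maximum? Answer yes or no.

Residual reachable from source: {source}; sink is not reachable.
Saturated cut: source->3 with total capacity 7 = current flow value. Flow is maximum.

Yes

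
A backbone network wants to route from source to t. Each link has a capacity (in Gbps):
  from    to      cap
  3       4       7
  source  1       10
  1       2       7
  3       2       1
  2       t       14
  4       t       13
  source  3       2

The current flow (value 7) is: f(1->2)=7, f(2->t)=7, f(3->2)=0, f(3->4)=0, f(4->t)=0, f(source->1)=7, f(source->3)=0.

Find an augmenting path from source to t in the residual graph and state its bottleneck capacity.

source->3->2->t, bottleneck 1

Residual along source->3->2->t: source->3: 2, 3->2: 1, 2->t: 7.
Bottleneck = min = 1.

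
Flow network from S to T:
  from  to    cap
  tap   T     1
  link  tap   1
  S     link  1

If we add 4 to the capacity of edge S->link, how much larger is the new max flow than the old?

Original max flow = 1.
Even with extra capacity on S->link, another cut of capacity 1 remains binding.
New max flow = 1. Increase = 0.

0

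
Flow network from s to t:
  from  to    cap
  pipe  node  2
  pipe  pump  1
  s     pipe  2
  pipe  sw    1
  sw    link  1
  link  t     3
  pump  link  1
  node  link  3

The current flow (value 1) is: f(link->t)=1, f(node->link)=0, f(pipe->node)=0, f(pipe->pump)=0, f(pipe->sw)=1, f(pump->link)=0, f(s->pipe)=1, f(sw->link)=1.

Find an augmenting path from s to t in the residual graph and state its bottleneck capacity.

Residual along s->pipe->node->link->t: s->pipe: 1, pipe->node: 2, node->link: 3, link->t: 2.
Bottleneck = min = 1.

s->pipe->node->link->t, bottleneck 1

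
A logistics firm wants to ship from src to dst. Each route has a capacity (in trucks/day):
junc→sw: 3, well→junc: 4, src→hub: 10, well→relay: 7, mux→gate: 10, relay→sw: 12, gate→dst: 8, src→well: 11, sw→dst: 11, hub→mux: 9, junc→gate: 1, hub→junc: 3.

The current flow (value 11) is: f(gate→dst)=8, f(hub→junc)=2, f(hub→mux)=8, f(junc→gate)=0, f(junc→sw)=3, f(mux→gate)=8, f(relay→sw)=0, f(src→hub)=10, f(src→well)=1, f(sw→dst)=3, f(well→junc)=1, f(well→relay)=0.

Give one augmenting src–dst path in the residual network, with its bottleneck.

src→well→relay→sw→dst, bottleneck 7

Residual along src→well→relay→sw→dst: src→well: 10, well→relay: 7, relay→sw: 12, sw→dst: 8.
Bottleneck = min = 7.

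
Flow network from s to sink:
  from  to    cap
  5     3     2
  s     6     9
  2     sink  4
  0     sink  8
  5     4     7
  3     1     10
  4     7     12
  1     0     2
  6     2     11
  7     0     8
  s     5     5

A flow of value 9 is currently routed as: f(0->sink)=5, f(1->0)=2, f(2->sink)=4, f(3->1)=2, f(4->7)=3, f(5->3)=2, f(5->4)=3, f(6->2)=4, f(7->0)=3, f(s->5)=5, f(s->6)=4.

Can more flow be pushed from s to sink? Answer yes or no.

No

Residual reachable from s: {2, 6, s}; sink is not reachable.
Saturated cut: s->5, 2->sink with total capacity 9 = current flow value. Flow is maximum.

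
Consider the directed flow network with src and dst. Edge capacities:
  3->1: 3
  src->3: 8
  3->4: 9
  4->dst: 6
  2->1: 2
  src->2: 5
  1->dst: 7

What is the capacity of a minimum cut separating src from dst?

Max flow = 10 (via 3 augmenting paths).
In the residual at optimum, the set reachable from src is {2, src}.
Cut edges: src->3 (cap 8), 2->1 (cap 2). Sum = 10.

10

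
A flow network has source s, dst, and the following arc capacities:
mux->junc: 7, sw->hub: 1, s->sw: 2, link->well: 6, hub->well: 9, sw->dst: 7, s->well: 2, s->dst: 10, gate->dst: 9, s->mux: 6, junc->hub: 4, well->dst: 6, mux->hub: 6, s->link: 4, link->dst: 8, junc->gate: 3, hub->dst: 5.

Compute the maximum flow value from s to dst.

24

Augment s->dst: bottleneck 10. Total 10.
Augment s->link->dst: bottleneck 4. Total 14.
Augment s->sw->dst: bottleneck 2. Total 16.
Augment s->well->dst: bottleneck 2. Total 18.
Augment s->mux->hub->dst: bottleneck 5. Total 23.
Augment s->mux->junc->gate->dst: bottleneck 1. Total 24.
No augmenting path remains in the residual graph.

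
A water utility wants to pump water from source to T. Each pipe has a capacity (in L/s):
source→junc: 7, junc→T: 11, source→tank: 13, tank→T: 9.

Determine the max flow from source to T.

Augment source→tank→T: bottleneck 9. Total 9.
Augment source→junc→T: bottleneck 7. Total 16.
No augmenting path remains in the residual graph.

16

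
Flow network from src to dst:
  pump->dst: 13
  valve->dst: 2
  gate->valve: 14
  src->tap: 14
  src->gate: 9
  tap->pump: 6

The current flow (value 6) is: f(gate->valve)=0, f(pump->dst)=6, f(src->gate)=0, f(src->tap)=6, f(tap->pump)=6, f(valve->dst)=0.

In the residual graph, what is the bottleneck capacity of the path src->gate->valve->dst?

Residual capacities along the path: src->gate: 9, gate->valve: 14, valve->dst: 2.
Minimum is 2.

2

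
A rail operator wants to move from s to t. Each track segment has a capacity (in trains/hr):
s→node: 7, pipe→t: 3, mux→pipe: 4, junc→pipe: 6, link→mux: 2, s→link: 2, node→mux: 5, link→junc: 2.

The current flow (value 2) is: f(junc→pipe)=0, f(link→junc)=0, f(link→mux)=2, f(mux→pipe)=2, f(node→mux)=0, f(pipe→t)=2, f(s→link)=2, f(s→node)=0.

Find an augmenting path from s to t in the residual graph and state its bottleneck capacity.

s→node→mux→pipe→t, bottleneck 1

Residual along s→node→mux→pipe→t: s→node: 7, node→mux: 5, mux→pipe: 2, pipe→t: 1.
Bottleneck = min = 1.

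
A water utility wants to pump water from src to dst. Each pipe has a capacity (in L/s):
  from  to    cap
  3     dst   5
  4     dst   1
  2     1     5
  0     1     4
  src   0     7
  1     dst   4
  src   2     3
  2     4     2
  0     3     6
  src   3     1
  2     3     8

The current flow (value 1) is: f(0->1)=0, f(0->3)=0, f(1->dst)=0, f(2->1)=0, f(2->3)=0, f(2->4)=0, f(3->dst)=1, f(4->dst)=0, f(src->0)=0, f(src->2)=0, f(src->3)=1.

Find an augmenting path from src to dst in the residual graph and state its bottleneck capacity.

src->0->1->dst, bottleneck 4

Residual along src->0->1->dst: src->0: 7, 0->1: 4, 1->dst: 4.
Bottleneck = min = 4.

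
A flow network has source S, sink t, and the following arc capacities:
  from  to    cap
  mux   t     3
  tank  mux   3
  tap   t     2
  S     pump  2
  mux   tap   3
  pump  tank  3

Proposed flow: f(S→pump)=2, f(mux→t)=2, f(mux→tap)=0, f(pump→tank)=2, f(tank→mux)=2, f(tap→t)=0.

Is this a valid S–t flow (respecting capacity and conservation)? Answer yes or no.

Yes

Every edge has 0 ≤ f(e) ≤ cap(e).
At each intermediate node, inflow equals outflow.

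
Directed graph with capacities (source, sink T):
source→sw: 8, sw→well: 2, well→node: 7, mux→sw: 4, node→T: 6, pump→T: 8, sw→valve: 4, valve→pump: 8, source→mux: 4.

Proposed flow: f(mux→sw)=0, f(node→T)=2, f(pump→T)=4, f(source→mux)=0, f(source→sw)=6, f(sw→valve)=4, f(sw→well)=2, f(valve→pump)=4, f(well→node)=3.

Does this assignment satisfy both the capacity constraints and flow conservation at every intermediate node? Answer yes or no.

No

Conservation fails at well: inflow 2 ≠ outflow 3.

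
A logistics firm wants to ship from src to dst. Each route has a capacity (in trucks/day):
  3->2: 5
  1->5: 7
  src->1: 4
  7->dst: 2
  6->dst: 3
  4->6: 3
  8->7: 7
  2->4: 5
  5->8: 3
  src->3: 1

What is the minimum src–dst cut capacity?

Max flow = 3 (via 2 augmenting paths).
In the residual at optimum, the set reachable from src is {1, 5, 7, 8, src}.
Cut edges: src->3 (cap 1), 7->dst (cap 2). Sum = 3.

3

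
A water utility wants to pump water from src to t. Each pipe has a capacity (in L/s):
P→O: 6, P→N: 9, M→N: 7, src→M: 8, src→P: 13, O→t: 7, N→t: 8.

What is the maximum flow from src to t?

Augment src→P→O→t: bottleneck 6. Total 6.
Augment src→P→N→t: bottleneck 7. Total 13.
Augment src→M→N→t: bottleneck 1. Total 14.
No augmenting path remains in the residual graph.

14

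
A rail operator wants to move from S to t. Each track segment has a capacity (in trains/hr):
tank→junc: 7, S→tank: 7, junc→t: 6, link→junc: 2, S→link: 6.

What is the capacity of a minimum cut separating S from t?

6

Max flow = 6 (via 2 augmenting paths).
In the residual at optimum, the set reachable from S is {S, junc, link, tank}.
Cut edges: junc→t (cap 6). Sum = 6.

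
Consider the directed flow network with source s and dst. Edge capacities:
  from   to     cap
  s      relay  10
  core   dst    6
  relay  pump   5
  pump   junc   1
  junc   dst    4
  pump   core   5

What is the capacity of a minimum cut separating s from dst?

5

Max flow = 5 (via 2 augmenting paths).
In the residual at optimum, the set reachable from s is {relay, s}.
Cut edges: relay→pump (cap 5). Sum = 5.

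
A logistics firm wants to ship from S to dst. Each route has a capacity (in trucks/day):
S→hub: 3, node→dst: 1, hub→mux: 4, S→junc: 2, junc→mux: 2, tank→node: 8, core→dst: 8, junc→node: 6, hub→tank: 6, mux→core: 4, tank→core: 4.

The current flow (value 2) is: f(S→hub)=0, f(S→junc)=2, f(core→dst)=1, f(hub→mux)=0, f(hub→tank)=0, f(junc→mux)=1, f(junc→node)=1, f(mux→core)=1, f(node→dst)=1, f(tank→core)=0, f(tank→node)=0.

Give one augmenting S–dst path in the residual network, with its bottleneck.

Residual along S→hub→mux→core→dst: S→hub: 3, hub→mux: 4, mux→core: 3, core→dst: 7.
Bottleneck = min = 3.

S→hub→mux→core→dst, bottleneck 3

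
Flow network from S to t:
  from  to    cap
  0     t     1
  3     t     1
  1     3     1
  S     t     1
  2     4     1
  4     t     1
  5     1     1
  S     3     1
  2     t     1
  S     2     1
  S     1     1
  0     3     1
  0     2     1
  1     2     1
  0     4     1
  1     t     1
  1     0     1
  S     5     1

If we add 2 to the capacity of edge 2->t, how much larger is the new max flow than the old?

Original max flow = 5.
Edge 2->t does not cross the min cut (source side {S}), so extra capacity there cannot help.
New max flow = 5. Increase = 0.

0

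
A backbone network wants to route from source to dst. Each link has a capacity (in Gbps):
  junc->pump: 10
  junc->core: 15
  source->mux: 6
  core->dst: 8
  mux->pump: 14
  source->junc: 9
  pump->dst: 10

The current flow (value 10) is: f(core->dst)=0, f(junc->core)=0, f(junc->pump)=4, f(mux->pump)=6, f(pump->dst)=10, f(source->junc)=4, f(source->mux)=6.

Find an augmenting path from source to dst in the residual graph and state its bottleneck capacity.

Residual along source->junc->core->dst: source->junc: 5, junc->core: 15, core->dst: 8.
Bottleneck = min = 5.

source->junc->core->dst, bottleneck 5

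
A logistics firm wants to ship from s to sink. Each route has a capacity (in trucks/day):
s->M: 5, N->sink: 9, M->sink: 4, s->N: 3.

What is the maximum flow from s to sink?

Augment s->M->sink: bottleneck 4. Total 4.
Augment s->N->sink: bottleneck 3. Total 7.
No augmenting path remains in the residual graph.

7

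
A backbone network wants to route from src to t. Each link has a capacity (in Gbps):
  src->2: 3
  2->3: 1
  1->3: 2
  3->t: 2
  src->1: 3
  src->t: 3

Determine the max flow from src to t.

5

Augment src->t: bottleneck 3. Total 3.
Augment src->2->3->t: bottleneck 1. Total 4.
Augment src->1->3->t: bottleneck 1. Total 5.
No augmenting path remains in the residual graph.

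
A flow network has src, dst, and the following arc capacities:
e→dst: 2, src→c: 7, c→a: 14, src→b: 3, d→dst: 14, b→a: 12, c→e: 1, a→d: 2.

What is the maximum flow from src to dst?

3

Augment src→c→e→dst: bottleneck 1. Total 1.
Augment src→c→a→d→dst: bottleneck 2. Total 3.
No augmenting path remains in the residual graph.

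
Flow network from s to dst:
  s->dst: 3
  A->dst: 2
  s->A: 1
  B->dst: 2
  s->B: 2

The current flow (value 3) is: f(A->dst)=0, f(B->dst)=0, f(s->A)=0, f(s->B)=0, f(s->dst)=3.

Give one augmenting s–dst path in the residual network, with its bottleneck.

Residual along s->A->dst: s->A: 1, A->dst: 2.
Bottleneck = min = 1.

s->A->dst, bottleneck 1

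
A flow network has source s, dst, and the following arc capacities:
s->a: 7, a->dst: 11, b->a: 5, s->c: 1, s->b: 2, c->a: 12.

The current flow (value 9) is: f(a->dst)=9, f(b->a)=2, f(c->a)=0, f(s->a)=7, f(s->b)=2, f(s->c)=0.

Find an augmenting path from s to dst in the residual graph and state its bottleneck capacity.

Residual along s->c->a->dst: s->c: 1, c->a: 12, a->dst: 2.
Bottleneck = min = 1.

s->c->a->dst, bottleneck 1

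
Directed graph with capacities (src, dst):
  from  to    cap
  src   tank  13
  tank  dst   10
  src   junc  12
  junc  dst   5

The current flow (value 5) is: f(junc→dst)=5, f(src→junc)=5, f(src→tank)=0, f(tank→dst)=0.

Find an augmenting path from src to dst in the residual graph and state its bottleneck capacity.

Residual along src→tank→dst: src→tank: 13, tank→dst: 10.
Bottleneck = min = 10.

src→tank→dst, bottleneck 10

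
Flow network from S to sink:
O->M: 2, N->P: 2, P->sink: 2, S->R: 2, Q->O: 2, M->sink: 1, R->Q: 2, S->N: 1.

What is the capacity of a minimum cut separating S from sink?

Max flow = 2 (via 2 augmenting paths).
In the residual at optimum, the set reachable from S is {M, O, Q, R, S}.
Cut edges: S->N (cap 1), M->sink (cap 1). Sum = 2.

2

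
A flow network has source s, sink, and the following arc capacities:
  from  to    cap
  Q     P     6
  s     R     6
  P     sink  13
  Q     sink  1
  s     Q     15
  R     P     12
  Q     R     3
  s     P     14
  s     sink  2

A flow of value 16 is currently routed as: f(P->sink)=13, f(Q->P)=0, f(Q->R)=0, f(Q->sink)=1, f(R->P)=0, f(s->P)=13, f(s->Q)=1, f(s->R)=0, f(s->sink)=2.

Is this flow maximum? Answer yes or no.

Yes

Residual reachable from s: {P, Q, R, s}; sink is not reachable.
Saturated cut: s->sink, Q->sink, P->sink with total capacity 16 = current flow value. Flow is maximum.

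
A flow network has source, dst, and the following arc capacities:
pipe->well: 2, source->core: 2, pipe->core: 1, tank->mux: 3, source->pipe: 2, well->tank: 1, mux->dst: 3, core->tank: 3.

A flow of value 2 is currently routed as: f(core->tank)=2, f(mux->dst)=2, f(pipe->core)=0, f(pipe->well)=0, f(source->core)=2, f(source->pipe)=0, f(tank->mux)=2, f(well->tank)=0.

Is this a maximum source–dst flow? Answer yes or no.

Residual path source->pipe->well->tank->mux->dst has bottleneck 1 > 0.
Pushing 1 along it raises the flow to 3, so the given flow is not maximum.

No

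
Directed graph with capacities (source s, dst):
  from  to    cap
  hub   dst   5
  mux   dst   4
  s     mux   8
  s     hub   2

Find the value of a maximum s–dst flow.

6

Augment s→hub→dst: bottleneck 2. Total 2.
Augment s→mux→dst: bottleneck 4. Total 6.
No augmenting path remains in the residual graph.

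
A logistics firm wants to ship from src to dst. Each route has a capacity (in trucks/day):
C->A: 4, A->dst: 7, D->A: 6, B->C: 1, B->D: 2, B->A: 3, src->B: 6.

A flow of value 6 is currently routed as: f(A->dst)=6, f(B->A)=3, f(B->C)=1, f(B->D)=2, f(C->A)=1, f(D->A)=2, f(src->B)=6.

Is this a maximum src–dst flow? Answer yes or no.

Yes

Residual reachable from src: {src}; dst is not reachable.
Saturated cut: src->B with total capacity 6 = current flow value. Flow is maximum.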